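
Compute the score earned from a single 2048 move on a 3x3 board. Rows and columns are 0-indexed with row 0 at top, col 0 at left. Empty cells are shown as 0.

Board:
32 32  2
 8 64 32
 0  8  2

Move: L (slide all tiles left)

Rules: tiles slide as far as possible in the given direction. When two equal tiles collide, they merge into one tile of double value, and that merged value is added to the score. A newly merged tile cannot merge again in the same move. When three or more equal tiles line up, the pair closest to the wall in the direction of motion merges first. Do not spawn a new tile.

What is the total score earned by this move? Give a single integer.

Answer: 64

Derivation:
Slide left:
row 0: [32, 32, 2] -> [64, 2, 0]  score +64 (running 64)
row 1: [8, 64, 32] -> [8, 64, 32]  score +0 (running 64)
row 2: [0, 8, 2] -> [8, 2, 0]  score +0 (running 64)
Board after move:
64  2  0
 8 64 32
 8  2  0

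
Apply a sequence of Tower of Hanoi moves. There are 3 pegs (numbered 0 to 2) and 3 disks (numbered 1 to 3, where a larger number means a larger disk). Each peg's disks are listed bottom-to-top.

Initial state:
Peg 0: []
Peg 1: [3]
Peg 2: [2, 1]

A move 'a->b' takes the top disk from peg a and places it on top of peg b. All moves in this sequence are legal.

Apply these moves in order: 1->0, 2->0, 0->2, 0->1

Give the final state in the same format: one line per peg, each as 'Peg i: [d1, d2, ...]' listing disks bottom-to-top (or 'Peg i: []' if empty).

After move 1 (1->0):
Peg 0: [3]
Peg 1: []
Peg 2: [2, 1]

After move 2 (2->0):
Peg 0: [3, 1]
Peg 1: []
Peg 2: [2]

After move 3 (0->2):
Peg 0: [3]
Peg 1: []
Peg 2: [2, 1]

After move 4 (0->1):
Peg 0: []
Peg 1: [3]
Peg 2: [2, 1]

Answer: Peg 0: []
Peg 1: [3]
Peg 2: [2, 1]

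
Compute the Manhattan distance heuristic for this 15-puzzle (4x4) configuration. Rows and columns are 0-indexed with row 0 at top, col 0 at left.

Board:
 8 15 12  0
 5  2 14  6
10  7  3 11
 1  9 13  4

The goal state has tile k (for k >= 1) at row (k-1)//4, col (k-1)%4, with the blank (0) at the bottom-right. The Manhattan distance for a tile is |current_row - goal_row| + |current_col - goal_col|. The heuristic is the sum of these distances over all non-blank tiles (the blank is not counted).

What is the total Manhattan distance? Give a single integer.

Answer: 33

Derivation:
Tile 8: at (0,0), goal (1,3), distance |0-1|+|0-3| = 4
Tile 15: at (0,1), goal (3,2), distance |0-3|+|1-2| = 4
Tile 12: at (0,2), goal (2,3), distance |0-2|+|2-3| = 3
Tile 5: at (1,0), goal (1,0), distance |1-1|+|0-0| = 0
Tile 2: at (1,1), goal (0,1), distance |1-0|+|1-1| = 1
Tile 14: at (1,2), goal (3,1), distance |1-3|+|2-1| = 3
Tile 6: at (1,3), goal (1,1), distance |1-1|+|3-1| = 2
Tile 10: at (2,0), goal (2,1), distance |2-2|+|0-1| = 1
Tile 7: at (2,1), goal (1,2), distance |2-1|+|1-2| = 2
Tile 3: at (2,2), goal (0,2), distance |2-0|+|2-2| = 2
Tile 11: at (2,3), goal (2,2), distance |2-2|+|3-2| = 1
Tile 1: at (3,0), goal (0,0), distance |3-0|+|0-0| = 3
Tile 9: at (3,1), goal (2,0), distance |3-2|+|1-0| = 2
Tile 13: at (3,2), goal (3,0), distance |3-3|+|2-0| = 2
Tile 4: at (3,3), goal (0,3), distance |3-0|+|3-3| = 3
Sum: 4 + 4 + 3 + 0 + 1 + 3 + 2 + 1 + 2 + 2 + 1 + 3 + 2 + 2 + 3 = 33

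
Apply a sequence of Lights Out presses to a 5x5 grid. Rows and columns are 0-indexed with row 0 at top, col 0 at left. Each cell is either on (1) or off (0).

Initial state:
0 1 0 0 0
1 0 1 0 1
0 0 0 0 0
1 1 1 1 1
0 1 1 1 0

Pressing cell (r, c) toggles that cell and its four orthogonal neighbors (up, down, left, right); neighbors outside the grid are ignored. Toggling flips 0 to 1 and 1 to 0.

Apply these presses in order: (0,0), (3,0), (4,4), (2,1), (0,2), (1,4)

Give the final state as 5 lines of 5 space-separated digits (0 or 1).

After press 1 at (0,0):
1 0 0 0 0
0 0 1 0 1
0 0 0 0 0
1 1 1 1 1
0 1 1 1 0

After press 2 at (3,0):
1 0 0 0 0
0 0 1 0 1
1 0 0 0 0
0 0 1 1 1
1 1 1 1 0

After press 3 at (4,4):
1 0 0 0 0
0 0 1 0 1
1 0 0 0 0
0 0 1 1 0
1 1 1 0 1

After press 4 at (2,1):
1 0 0 0 0
0 1 1 0 1
0 1 1 0 0
0 1 1 1 0
1 1 1 0 1

After press 5 at (0,2):
1 1 1 1 0
0 1 0 0 1
0 1 1 0 0
0 1 1 1 0
1 1 1 0 1

After press 6 at (1,4):
1 1 1 1 1
0 1 0 1 0
0 1 1 0 1
0 1 1 1 0
1 1 1 0 1

Answer: 1 1 1 1 1
0 1 0 1 0
0 1 1 0 1
0 1 1 1 0
1 1 1 0 1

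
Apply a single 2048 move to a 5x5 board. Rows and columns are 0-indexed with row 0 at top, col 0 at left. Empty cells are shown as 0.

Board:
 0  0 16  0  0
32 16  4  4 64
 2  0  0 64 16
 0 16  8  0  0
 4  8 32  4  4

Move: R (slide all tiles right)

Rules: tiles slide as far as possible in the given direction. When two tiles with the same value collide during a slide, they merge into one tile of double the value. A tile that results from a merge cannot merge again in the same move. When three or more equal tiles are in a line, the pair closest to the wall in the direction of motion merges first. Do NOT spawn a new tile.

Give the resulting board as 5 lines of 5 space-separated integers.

Slide right:
row 0: [0, 0, 16, 0, 0] -> [0, 0, 0, 0, 16]
row 1: [32, 16, 4, 4, 64] -> [0, 32, 16, 8, 64]
row 2: [2, 0, 0, 64, 16] -> [0, 0, 2, 64, 16]
row 3: [0, 16, 8, 0, 0] -> [0, 0, 0, 16, 8]
row 4: [4, 8, 32, 4, 4] -> [0, 4, 8, 32, 8]

Answer:  0  0  0  0 16
 0 32 16  8 64
 0  0  2 64 16
 0  0  0 16  8
 0  4  8 32  8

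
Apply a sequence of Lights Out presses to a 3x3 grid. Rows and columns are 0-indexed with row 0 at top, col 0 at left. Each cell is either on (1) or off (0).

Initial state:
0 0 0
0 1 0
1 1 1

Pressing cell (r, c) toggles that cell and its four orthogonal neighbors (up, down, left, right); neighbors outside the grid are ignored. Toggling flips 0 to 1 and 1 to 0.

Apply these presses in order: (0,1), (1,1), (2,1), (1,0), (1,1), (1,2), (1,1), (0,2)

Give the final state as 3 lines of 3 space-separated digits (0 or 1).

After press 1 at (0,1):
1 1 1
0 0 0
1 1 1

After press 2 at (1,1):
1 0 1
1 1 1
1 0 1

After press 3 at (2,1):
1 0 1
1 0 1
0 1 0

After press 4 at (1,0):
0 0 1
0 1 1
1 1 0

After press 5 at (1,1):
0 1 1
1 0 0
1 0 0

After press 6 at (1,2):
0 1 0
1 1 1
1 0 1

After press 7 at (1,1):
0 0 0
0 0 0
1 1 1

After press 8 at (0,2):
0 1 1
0 0 1
1 1 1

Answer: 0 1 1
0 0 1
1 1 1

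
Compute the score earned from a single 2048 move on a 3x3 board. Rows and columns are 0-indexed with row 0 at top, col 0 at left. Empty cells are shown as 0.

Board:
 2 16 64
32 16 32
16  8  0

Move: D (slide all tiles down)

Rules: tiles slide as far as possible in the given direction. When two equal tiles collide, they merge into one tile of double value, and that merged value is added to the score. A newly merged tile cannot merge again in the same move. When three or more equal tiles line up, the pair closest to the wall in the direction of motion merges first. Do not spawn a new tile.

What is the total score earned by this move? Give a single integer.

Slide down:
col 0: [2, 32, 16] -> [2, 32, 16]  score +0 (running 0)
col 1: [16, 16, 8] -> [0, 32, 8]  score +32 (running 32)
col 2: [64, 32, 0] -> [0, 64, 32]  score +0 (running 32)
Board after move:
 2  0  0
32 32 64
16  8 32

Answer: 32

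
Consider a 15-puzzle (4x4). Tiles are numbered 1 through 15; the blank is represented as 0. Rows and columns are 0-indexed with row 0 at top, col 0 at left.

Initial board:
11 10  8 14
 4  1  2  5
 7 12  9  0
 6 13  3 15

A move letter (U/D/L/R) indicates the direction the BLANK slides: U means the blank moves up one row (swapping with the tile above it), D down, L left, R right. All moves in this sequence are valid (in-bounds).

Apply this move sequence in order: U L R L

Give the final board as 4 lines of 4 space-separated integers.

Answer: 11 10  8 14
 4  1  0  2
 7 12  9  5
 6 13  3 15

Derivation:
After move 1 (U):
11 10  8 14
 4  1  2  0
 7 12  9  5
 6 13  3 15

After move 2 (L):
11 10  8 14
 4  1  0  2
 7 12  9  5
 6 13  3 15

After move 3 (R):
11 10  8 14
 4  1  2  0
 7 12  9  5
 6 13  3 15

After move 4 (L):
11 10  8 14
 4  1  0  2
 7 12  9  5
 6 13  3 15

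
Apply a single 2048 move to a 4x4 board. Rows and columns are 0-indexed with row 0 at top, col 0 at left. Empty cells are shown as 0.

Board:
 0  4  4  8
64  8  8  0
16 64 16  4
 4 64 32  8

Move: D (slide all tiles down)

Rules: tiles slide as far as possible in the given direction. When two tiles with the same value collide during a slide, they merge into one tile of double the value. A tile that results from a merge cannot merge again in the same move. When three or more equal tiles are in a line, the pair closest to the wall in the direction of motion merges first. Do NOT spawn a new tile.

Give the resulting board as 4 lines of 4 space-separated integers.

Answer:   0   0   4   0
 64   4   8   8
 16   8  16   4
  4 128  32   8

Derivation:
Slide down:
col 0: [0, 64, 16, 4] -> [0, 64, 16, 4]
col 1: [4, 8, 64, 64] -> [0, 4, 8, 128]
col 2: [4, 8, 16, 32] -> [4, 8, 16, 32]
col 3: [8, 0, 4, 8] -> [0, 8, 4, 8]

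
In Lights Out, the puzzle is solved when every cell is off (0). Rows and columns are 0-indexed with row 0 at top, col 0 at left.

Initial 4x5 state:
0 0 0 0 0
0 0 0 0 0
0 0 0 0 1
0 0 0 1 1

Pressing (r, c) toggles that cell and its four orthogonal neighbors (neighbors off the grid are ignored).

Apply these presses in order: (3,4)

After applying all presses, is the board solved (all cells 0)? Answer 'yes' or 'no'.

Answer: yes

Derivation:
After press 1 at (3,4):
0 0 0 0 0
0 0 0 0 0
0 0 0 0 0
0 0 0 0 0

Lights still on: 0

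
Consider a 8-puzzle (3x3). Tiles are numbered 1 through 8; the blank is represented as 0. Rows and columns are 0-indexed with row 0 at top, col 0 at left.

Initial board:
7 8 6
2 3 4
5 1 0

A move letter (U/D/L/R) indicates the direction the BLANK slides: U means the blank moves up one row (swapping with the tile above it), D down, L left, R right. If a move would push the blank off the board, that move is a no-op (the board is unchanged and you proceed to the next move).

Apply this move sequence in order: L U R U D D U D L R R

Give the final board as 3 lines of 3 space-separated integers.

Answer: 7 8 6
2 4 1
5 3 0

Derivation:
After move 1 (L):
7 8 6
2 3 4
5 0 1

After move 2 (U):
7 8 6
2 0 4
5 3 1

After move 3 (R):
7 8 6
2 4 0
5 3 1

After move 4 (U):
7 8 0
2 4 6
5 3 1

After move 5 (D):
7 8 6
2 4 0
5 3 1

After move 6 (D):
7 8 6
2 4 1
5 3 0

After move 7 (U):
7 8 6
2 4 0
5 3 1

After move 8 (D):
7 8 6
2 4 1
5 3 0

After move 9 (L):
7 8 6
2 4 1
5 0 3

After move 10 (R):
7 8 6
2 4 1
5 3 0

After move 11 (R):
7 8 6
2 4 1
5 3 0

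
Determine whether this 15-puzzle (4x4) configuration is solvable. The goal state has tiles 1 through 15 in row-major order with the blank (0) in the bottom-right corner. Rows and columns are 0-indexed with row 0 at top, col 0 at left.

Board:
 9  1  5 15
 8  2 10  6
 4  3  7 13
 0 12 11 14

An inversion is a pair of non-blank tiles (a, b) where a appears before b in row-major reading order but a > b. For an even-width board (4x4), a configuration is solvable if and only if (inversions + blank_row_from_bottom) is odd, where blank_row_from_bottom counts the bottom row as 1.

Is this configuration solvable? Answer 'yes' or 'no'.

Inversions: 37
Blank is in row 3 (0-indexed from top), which is row 1 counting from the bottom (bottom = 1).
37 + 1 = 38, which is even, so the puzzle is not solvable.

Answer: no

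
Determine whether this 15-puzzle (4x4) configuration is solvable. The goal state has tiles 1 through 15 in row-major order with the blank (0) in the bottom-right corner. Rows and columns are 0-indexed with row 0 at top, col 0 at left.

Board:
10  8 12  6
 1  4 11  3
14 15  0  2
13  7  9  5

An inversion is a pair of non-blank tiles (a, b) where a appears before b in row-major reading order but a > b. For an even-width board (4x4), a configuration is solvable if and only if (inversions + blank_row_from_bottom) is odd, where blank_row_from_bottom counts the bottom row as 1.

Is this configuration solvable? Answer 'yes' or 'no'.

Inversions: 53
Blank is in row 2 (0-indexed from top), which is row 2 counting from the bottom (bottom = 1).
53 + 2 = 55, which is odd, so the puzzle is solvable.

Answer: yes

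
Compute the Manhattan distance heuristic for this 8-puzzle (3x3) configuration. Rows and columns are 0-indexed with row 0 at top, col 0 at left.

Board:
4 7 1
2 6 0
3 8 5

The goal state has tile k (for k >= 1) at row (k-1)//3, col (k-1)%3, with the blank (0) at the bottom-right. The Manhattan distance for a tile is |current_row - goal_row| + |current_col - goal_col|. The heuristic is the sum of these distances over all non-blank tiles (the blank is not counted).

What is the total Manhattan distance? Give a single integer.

Answer: 15

Derivation:
Tile 4: at (0,0), goal (1,0), distance |0-1|+|0-0| = 1
Tile 7: at (0,1), goal (2,0), distance |0-2|+|1-0| = 3
Tile 1: at (0,2), goal (0,0), distance |0-0|+|2-0| = 2
Tile 2: at (1,0), goal (0,1), distance |1-0|+|0-1| = 2
Tile 6: at (1,1), goal (1,2), distance |1-1|+|1-2| = 1
Tile 3: at (2,0), goal (0,2), distance |2-0|+|0-2| = 4
Tile 8: at (2,1), goal (2,1), distance |2-2|+|1-1| = 0
Tile 5: at (2,2), goal (1,1), distance |2-1|+|2-1| = 2
Sum: 1 + 3 + 2 + 2 + 1 + 4 + 0 + 2 = 15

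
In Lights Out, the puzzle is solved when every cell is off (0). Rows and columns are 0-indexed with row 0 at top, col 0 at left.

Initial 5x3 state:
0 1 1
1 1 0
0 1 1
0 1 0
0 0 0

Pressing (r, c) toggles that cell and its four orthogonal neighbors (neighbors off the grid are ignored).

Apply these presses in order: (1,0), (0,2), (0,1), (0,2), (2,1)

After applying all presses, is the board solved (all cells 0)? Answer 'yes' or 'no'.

After press 1 at (1,0):
1 1 1
0 0 0
1 1 1
0 1 0
0 0 0

After press 2 at (0,2):
1 0 0
0 0 1
1 1 1
0 1 0
0 0 0

After press 3 at (0,1):
0 1 1
0 1 1
1 1 1
0 1 0
0 0 0

After press 4 at (0,2):
0 0 0
0 1 0
1 1 1
0 1 0
0 0 0

After press 5 at (2,1):
0 0 0
0 0 0
0 0 0
0 0 0
0 0 0

Lights still on: 0

Answer: yes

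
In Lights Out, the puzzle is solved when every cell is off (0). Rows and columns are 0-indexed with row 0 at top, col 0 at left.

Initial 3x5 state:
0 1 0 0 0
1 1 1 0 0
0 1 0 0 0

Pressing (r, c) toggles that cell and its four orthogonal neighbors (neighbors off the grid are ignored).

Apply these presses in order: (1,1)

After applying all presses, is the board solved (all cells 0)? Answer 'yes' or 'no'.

Answer: yes

Derivation:
After press 1 at (1,1):
0 0 0 0 0
0 0 0 0 0
0 0 0 0 0

Lights still on: 0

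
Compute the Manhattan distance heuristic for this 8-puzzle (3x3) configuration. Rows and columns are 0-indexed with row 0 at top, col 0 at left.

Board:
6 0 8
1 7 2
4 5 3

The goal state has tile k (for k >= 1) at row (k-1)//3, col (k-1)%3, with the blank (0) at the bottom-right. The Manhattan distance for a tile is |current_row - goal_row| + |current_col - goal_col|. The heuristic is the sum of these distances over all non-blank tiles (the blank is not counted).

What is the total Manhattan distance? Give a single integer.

Tile 6: at (0,0), goal (1,2), distance |0-1|+|0-2| = 3
Tile 8: at (0,2), goal (2,1), distance |0-2|+|2-1| = 3
Tile 1: at (1,0), goal (0,0), distance |1-0|+|0-0| = 1
Tile 7: at (1,1), goal (2,0), distance |1-2|+|1-0| = 2
Tile 2: at (1,2), goal (0,1), distance |1-0|+|2-1| = 2
Tile 4: at (2,0), goal (1,0), distance |2-1|+|0-0| = 1
Tile 5: at (2,1), goal (1,1), distance |2-1|+|1-1| = 1
Tile 3: at (2,2), goal (0,2), distance |2-0|+|2-2| = 2
Sum: 3 + 3 + 1 + 2 + 2 + 1 + 1 + 2 = 15

Answer: 15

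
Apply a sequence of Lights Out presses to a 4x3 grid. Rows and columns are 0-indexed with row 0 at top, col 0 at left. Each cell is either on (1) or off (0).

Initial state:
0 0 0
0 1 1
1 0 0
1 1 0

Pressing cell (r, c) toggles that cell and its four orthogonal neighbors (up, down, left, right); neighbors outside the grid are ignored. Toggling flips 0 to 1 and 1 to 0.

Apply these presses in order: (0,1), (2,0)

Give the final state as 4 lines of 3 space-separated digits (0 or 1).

Answer: 1 1 1
1 0 1
0 1 0
0 1 0

Derivation:
After press 1 at (0,1):
1 1 1
0 0 1
1 0 0
1 1 0

After press 2 at (2,0):
1 1 1
1 0 1
0 1 0
0 1 0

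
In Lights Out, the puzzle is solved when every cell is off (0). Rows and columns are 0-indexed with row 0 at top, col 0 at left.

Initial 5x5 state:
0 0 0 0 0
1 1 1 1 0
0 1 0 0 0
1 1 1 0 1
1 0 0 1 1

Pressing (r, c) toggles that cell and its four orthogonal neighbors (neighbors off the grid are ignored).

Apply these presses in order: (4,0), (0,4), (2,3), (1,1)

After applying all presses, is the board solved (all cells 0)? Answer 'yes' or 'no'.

Answer: no

Derivation:
After press 1 at (4,0):
0 0 0 0 0
1 1 1 1 0
0 1 0 0 0
0 1 1 0 1
0 1 0 1 1

After press 2 at (0,4):
0 0 0 1 1
1 1 1 1 1
0 1 0 0 0
0 1 1 0 1
0 1 0 1 1

After press 3 at (2,3):
0 0 0 1 1
1 1 1 0 1
0 1 1 1 1
0 1 1 1 1
0 1 0 1 1

After press 4 at (1,1):
0 1 0 1 1
0 0 0 0 1
0 0 1 1 1
0 1 1 1 1
0 1 0 1 1

Lights still on: 14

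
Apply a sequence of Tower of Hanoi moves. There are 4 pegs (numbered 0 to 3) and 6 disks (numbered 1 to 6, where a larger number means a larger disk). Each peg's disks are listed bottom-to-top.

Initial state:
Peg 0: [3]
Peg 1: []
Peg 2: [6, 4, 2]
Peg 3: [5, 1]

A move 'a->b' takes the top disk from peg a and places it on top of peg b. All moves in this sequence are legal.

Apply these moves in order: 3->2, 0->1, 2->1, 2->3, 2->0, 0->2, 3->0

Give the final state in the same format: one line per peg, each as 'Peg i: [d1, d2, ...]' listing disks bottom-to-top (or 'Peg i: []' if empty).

After move 1 (3->2):
Peg 0: [3]
Peg 1: []
Peg 2: [6, 4, 2, 1]
Peg 3: [5]

After move 2 (0->1):
Peg 0: []
Peg 1: [3]
Peg 2: [6, 4, 2, 1]
Peg 3: [5]

After move 3 (2->1):
Peg 0: []
Peg 1: [3, 1]
Peg 2: [6, 4, 2]
Peg 3: [5]

After move 4 (2->3):
Peg 0: []
Peg 1: [3, 1]
Peg 2: [6, 4]
Peg 3: [5, 2]

After move 5 (2->0):
Peg 0: [4]
Peg 1: [3, 1]
Peg 2: [6]
Peg 3: [5, 2]

After move 6 (0->2):
Peg 0: []
Peg 1: [3, 1]
Peg 2: [6, 4]
Peg 3: [5, 2]

After move 7 (3->0):
Peg 0: [2]
Peg 1: [3, 1]
Peg 2: [6, 4]
Peg 3: [5]

Answer: Peg 0: [2]
Peg 1: [3, 1]
Peg 2: [6, 4]
Peg 3: [5]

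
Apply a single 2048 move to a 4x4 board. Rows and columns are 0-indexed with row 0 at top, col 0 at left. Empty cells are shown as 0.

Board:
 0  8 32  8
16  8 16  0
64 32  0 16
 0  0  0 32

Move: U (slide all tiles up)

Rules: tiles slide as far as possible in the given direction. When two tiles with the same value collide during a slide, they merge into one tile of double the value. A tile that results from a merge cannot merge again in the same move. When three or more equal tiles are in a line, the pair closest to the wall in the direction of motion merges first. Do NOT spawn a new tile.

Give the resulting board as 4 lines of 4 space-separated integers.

Slide up:
col 0: [0, 16, 64, 0] -> [16, 64, 0, 0]
col 1: [8, 8, 32, 0] -> [16, 32, 0, 0]
col 2: [32, 16, 0, 0] -> [32, 16, 0, 0]
col 3: [8, 0, 16, 32] -> [8, 16, 32, 0]

Answer: 16 16 32  8
64 32 16 16
 0  0  0 32
 0  0  0  0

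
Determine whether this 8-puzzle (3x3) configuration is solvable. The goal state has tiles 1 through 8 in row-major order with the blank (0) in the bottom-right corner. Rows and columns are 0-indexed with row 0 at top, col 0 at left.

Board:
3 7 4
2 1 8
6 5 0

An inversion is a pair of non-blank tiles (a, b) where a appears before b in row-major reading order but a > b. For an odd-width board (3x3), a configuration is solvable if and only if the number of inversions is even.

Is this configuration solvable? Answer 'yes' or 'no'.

Answer: no

Derivation:
Inversions (pairs i<j in row-major order where tile[i] > tile[j] > 0): 13
13 is odd, so the puzzle is not solvable.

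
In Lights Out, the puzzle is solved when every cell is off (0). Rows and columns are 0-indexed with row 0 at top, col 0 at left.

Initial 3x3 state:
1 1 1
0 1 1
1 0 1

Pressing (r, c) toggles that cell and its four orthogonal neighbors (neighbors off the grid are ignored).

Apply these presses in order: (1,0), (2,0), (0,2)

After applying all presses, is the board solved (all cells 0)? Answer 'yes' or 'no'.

After press 1 at (1,0):
0 1 1
1 0 1
0 0 1

After press 2 at (2,0):
0 1 1
0 0 1
1 1 1

After press 3 at (0,2):
0 0 0
0 0 0
1 1 1

Lights still on: 3

Answer: no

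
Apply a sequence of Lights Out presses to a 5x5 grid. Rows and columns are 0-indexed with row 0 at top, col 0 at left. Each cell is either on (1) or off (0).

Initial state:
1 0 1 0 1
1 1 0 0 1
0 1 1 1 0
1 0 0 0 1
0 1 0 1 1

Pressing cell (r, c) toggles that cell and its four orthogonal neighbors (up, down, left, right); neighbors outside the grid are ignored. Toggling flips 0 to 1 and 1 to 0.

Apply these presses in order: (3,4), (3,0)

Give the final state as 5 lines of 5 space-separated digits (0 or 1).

After press 1 at (3,4):
1 0 1 0 1
1 1 0 0 1
0 1 1 1 1
1 0 0 1 0
0 1 0 1 0

After press 2 at (3,0):
1 0 1 0 1
1 1 0 0 1
1 1 1 1 1
0 1 0 1 0
1 1 0 1 0

Answer: 1 0 1 0 1
1 1 0 0 1
1 1 1 1 1
0 1 0 1 0
1 1 0 1 0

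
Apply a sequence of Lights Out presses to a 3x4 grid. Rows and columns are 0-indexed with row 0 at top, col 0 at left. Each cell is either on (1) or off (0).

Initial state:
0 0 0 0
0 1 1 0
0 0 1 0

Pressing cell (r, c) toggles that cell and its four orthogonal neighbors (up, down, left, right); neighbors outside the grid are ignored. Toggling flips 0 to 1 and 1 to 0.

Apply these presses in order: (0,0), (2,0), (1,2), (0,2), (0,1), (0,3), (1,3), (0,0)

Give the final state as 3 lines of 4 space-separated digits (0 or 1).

Answer: 1 0 0 1
1 1 0 1
1 1 0 1

Derivation:
After press 1 at (0,0):
1 1 0 0
1 1 1 0
0 0 1 0

After press 2 at (2,0):
1 1 0 0
0 1 1 0
1 1 1 0

After press 3 at (1,2):
1 1 1 0
0 0 0 1
1 1 0 0

After press 4 at (0,2):
1 0 0 1
0 0 1 1
1 1 0 0

After press 5 at (0,1):
0 1 1 1
0 1 1 1
1 1 0 0

After press 6 at (0,3):
0 1 0 0
0 1 1 0
1 1 0 0

After press 7 at (1,3):
0 1 0 1
0 1 0 1
1 1 0 1

After press 8 at (0,0):
1 0 0 1
1 1 0 1
1 1 0 1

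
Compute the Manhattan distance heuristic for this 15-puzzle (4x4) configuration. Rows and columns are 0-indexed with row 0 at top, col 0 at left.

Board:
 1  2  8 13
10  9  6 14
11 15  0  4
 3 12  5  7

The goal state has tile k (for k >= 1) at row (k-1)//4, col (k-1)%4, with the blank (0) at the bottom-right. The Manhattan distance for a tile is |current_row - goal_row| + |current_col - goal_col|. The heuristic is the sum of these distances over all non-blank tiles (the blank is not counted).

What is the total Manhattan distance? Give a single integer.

Tile 1: at (0,0), goal (0,0), distance |0-0|+|0-0| = 0
Tile 2: at (0,1), goal (0,1), distance |0-0|+|1-1| = 0
Tile 8: at (0,2), goal (1,3), distance |0-1|+|2-3| = 2
Tile 13: at (0,3), goal (3,0), distance |0-3|+|3-0| = 6
Tile 10: at (1,0), goal (2,1), distance |1-2|+|0-1| = 2
Tile 9: at (1,1), goal (2,0), distance |1-2|+|1-0| = 2
Tile 6: at (1,2), goal (1,1), distance |1-1|+|2-1| = 1
Tile 14: at (1,3), goal (3,1), distance |1-3|+|3-1| = 4
Tile 11: at (2,0), goal (2,2), distance |2-2|+|0-2| = 2
Tile 15: at (2,1), goal (3,2), distance |2-3|+|1-2| = 2
Tile 4: at (2,3), goal (0,3), distance |2-0|+|3-3| = 2
Tile 3: at (3,0), goal (0,2), distance |3-0|+|0-2| = 5
Tile 12: at (3,1), goal (2,3), distance |3-2|+|1-3| = 3
Tile 5: at (3,2), goal (1,0), distance |3-1|+|2-0| = 4
Tile 7: at (3,3), goal (1,2), distance |3-1|+|3-2| = 3
Sum: 0 + 0 + 2 + 6 + 2 + 2 + 1 + 4 + 2 + 2 + 2 + 5 + 3 + 4 + 3 = 38

Answer: 38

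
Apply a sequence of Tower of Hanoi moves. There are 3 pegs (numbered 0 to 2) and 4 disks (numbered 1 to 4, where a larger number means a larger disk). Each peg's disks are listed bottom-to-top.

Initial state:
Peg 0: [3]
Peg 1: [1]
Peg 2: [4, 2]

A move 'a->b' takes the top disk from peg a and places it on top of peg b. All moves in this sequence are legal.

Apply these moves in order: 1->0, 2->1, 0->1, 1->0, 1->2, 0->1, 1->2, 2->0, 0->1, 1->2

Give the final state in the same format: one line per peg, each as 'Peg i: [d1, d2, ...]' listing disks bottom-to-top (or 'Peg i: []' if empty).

After move 1 (1->0):
Peg 0: [3, 1]
Peg 1: []
Peg 2: [4, 2]

After move 2 (2->1):
Peg 0: [3, 1]
Peg 1: [2]
Peg 2: [4]

After move 3 (0->1):
Peg 0: [3]
Peg 1: [2, 1]
Peg 2: [4]

After move 4 (1->0):
Peg 0: [3, 1]
Peg 1: [2]
Peg 2: [4]

After move 5 (1->2):
Peg 0: [3, 1]
Peg 1: []
Peg 2: [4, 2]

After move 6 (0->1):
Peg 0: [3]
Peg 1: [1]
Peg 2: [4, 2]

After move 7 (1->2):
Peg 0: [3]
Peg 1: []
Peg 2: [4, 2, 1]

After move 8 (2->0):
Peg 0: [3, 1]
Peg 1: []
Peg 2: [4, 2]

After move 9 (0->1):
Peg 0: [3]
Peg 1: [1]
Peg 2: [4, 2]

After move 10 (1->2):
Peg 0: [3]
Peg 1: []
Peg 2: [4, 2, 1]

Answer: Peg 0: [3]
Peg 1: []
Peg 2: [4, 2, 1]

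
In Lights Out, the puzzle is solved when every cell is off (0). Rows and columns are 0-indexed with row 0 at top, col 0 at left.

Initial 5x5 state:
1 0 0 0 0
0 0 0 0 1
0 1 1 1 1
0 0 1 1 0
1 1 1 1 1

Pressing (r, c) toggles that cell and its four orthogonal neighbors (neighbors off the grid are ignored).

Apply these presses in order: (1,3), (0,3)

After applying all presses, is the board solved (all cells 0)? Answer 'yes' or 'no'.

After press 1 at (1,3):
1 0 0 1 0
0 0 1 1 0
0 1 1 0 1
0 0 1 1 0
1 1 1 1 1

After press 2 at (0,3):
1 0 1 0 1
0 0 1 0 0
0 1 1 0 1
0 0 1 1 0
1 1 1 1 1

Lights still on: 14

Answer: no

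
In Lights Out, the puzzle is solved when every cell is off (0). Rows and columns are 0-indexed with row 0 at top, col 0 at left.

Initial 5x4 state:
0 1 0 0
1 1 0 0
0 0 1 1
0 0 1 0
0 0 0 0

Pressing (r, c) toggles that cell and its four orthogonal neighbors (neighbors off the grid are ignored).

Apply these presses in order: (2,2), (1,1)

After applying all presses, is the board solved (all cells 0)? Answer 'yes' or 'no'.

After press 1 at (2,2):
0 1 0 0
1 1 1 0
0 1 0 0
0 0 0 0
0 0 0 0

After press 2 at (1,1):
0 0 0 0
0 0 0 0
0 0 0 0
0 0 0 0
0 0 0 0

Lights still on: 0

Answer: yes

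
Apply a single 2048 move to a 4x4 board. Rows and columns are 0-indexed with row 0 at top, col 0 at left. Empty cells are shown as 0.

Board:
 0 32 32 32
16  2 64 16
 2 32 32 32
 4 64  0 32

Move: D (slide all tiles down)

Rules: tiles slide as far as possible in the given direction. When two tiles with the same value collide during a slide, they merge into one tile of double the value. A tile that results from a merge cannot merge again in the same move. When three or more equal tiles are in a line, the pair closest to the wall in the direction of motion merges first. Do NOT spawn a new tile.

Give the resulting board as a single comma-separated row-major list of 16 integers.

Slide down:
col 0: [0, 16, 2, 4] -> [0, 16, 2, 4]
col 1: [32, 2, 32, 64] -> [32, 2, 32, 64]
col 2: [32, 64, 32, 0] -> [0, 32, 64, 32]
col 3: [32, 16, 32, 32] -> [0, 32, 16, 64]

Answer: 0, 32, 0, 0, 16, 2, 32, 32, 2, 32, 64, 16, 4, 64, 32, 64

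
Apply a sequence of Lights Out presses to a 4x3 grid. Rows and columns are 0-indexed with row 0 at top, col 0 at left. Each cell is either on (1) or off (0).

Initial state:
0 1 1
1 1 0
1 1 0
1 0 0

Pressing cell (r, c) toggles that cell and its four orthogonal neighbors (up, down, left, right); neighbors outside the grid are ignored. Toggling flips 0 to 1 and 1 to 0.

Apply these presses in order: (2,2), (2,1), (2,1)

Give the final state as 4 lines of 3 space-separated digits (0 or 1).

Answer: 0 1 1
1 1 1
1 0 1
1 0 1

Derivation:
After press 1 at (2,2):
0 1 1
1 1 1
1 0 1
1 0 1

After press 2 at (2,1):
0 1 1
1 0 1
0 1 0
1 1 1

After press 3 at (2,1):
0 1 1
1 1 1
1 0 1
1 0 1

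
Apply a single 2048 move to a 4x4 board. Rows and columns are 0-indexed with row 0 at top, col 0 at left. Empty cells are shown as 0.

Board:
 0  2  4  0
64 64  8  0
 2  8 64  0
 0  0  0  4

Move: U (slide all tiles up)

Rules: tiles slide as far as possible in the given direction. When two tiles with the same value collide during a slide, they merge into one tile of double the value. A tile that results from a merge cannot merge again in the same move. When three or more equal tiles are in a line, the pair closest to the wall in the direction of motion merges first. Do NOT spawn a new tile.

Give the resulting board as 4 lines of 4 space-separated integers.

Answer: 64  2  4  4
 2 64  8  0
 0  8 64  0
 0  0  0  0

Derivation:
Slide up:
col 0: [0, 64, 2, 0] -> [64, 2, 0, 0]
col 1: [2, 64, 8, 0] -> [2, 64, 8, 0]
col 2: [4, 8, 64, 0] -> [4, 8, 64, 0]
col 3: [0, 0, 0, 4] -> [4, 0, 0, 0]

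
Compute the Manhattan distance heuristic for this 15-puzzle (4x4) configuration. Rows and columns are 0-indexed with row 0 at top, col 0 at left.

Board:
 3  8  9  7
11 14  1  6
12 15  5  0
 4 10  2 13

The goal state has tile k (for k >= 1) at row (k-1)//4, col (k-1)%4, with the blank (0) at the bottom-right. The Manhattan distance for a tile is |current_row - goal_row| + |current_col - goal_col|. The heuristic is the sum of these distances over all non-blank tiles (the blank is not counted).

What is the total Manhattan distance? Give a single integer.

Tile 3: at (0,0), goal (0,2), distance |0-0|+|0-2| = 2
Tile 8: at (0,1), goal (1,3), distance |0-1|+|1-3| = 3
Tile 9: at (0,2), goal (2,0), distance |0-2|+|2-0| = 4
Tile 7: at (0,3), goal (1,2), distance |0-1|+|3-2| = 2
Tile 11: at (1,0), goal (2,2), distance |1-2|+|0-2| = 3
Tile 14: at (1,1), goal (3,1), distance |1-3|+|1-1| = 2
Tile 1: at (1,2), goal (0,0), distance |1-0|+|2-0| = 3
Tile 6: at (1,3), goal (1,1), distance |1-1|+|3-1| = 2
Tile 12: at (2,0), goal (2,3), distance |2-2|+|0-3| = 3
Tile 15: at (2,1), goal (3,2), distance |2-3|+|1-2| = 2
Tile 5: at (2,2), goal (1,0), distance |2-1|+|2-0| = 3
Tile 4: at (3,0), goal (0,3), distance |3-0|+|0-3| = 6
Tile 10: at (3,1), goal (2,1), distance |3-2|+|1-1| = 1
Tile 2: at (3,2), goal (0,1), distance |3-0|+|2-1| = 4
Tile 13: at (3,3), goal (3,0), distance |3-3|+|3-0| = 3
Sum: 2 + 3 + 4 + 2 + 3 + 2 + 3 + 2 + 3 + 2 + 3 + 6 + 1 + 4 + 3 = 43

Answer: 43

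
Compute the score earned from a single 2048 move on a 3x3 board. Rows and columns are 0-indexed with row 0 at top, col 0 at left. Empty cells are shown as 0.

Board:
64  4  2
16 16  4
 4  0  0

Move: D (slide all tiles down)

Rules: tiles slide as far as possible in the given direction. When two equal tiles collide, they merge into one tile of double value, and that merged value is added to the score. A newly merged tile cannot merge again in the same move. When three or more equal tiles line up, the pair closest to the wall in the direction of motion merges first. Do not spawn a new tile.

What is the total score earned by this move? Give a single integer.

Slide down:
col 0: [64, 16, 4] -> [64, 16, 4]  score +0 (running 0)
col 1: [4, 16, 0] -> [0, 4, 16]  score +0 (running 0)
col 2: [2, 4, 0] -> [0, 2, 4]  score +0 (running 0)
Board after move:
64  0  0
16  4  2
 4 16  4

Answer: 0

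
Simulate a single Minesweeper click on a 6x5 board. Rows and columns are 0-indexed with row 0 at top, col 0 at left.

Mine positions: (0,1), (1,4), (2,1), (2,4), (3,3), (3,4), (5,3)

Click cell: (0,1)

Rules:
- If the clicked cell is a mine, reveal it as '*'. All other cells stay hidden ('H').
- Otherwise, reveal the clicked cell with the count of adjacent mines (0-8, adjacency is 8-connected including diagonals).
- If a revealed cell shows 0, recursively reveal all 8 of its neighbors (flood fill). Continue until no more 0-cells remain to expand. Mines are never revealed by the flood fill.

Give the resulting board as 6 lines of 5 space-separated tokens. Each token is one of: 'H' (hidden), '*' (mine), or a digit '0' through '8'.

H * H H H
H H H H H
H H H H H
H H H H H
H H H H H
H H H H H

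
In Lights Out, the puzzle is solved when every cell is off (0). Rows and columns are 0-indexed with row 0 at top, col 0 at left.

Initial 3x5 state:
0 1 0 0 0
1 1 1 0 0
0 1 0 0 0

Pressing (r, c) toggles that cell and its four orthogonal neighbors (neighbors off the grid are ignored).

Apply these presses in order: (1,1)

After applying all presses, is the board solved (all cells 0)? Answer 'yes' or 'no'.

Answer: yes

Derivation:
After press 1 at (1,1):
0 0 0 0 0
0 0 0 0 0
0 0 0 0 0

Lights still on: 0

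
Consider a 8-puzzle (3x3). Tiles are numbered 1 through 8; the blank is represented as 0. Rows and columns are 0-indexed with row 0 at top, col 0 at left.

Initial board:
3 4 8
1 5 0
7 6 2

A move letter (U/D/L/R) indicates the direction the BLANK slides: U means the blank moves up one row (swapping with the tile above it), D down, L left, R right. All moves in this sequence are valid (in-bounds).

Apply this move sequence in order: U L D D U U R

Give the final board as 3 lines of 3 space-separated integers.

Answer: 3 4 0
1 5 8
7 6 2

Derivation:
After move 1 (U):
3 4 0
1 5 8
7 6 2

After move 2 (L):
3 0 4
1 5 8
7 6 2

After move 3 (D):
3 5 4
1 0 8
7 6 2

After move 4 (D):
3 5 4
1 6 8
7 0 2

After move 5 (U):
3 5 4
1 0 8
7 6 2

After move 6 (U):
3 0 4
1 5 8
7 6 2

After move 7 (R):
3 4 0
1 5 8
7 6 2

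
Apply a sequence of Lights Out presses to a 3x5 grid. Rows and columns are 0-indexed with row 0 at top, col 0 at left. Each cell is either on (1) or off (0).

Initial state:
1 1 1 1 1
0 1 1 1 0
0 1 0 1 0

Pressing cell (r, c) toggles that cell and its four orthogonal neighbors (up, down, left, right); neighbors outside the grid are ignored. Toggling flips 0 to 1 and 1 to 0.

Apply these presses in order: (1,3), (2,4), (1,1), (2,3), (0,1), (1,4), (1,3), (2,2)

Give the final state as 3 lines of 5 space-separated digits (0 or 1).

After press 1 at (1,3):
1 1 1 0 1
0 1 0 0 1
0 1 0 0 0

After press 2 at (2,4):
1 1 1 0 1
0 1 0 0 0
0 1 0 1 1

After press 3 at (1,1):
1 0 1 0 1
1 0 1 0 0
0 0 0 1 1

After press 4 at (2,3):
1 0 1 0 1
1 0 1 1 0
0 0 1 0 0

After press 5 at (0,1):
0 1 0 0 1
1 1 1 1 0
0 0 1 0 0

After press 6 at (1,4):
0 1 0 0 0
1 1 1 0 1
0 0 1 0 1

After press 7 at (1,3):
0 1 0 1 0
1 1 0 1 0
0 0 1 1 1

After press 8 at (2,2):
0 1 0 1 0
1 1 1 1 0
0 1 0 0 1

Answer: 0 1 0 1 0
1 1 1 1 0
0 1 0 0 1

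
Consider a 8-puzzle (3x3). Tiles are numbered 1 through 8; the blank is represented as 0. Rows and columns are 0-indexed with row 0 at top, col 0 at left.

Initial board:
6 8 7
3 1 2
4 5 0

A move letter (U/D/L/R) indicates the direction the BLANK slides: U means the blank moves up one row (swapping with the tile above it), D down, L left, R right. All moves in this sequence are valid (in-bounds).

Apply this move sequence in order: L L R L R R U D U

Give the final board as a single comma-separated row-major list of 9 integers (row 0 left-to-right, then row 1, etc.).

After move 1 (L):
6 8 7
3 1 2
4 0 5

After move 2 (L):
6 8 7
3 1 2
0 4 5

After move 3 (R):
6 8 7
3 1 2
4 0 5

After move 4 (L):
6 8 7
3 1 2
0 4 5

After move 5 (R):
6 8 7
3 1 2
4 0 5

After move 6 (R):
6 8 7
3 1 2
4 5 0

After move 7 (U):
6 8 7
3 1 0
4 5 2

After move 8 (D):
6 8 7
3 1 2
4 5 0

After move 9 (U):
6 8 7
3 1 0
4 5 2

Answer: 6, 8, 7, 3, 1, 0, 4, 5, 2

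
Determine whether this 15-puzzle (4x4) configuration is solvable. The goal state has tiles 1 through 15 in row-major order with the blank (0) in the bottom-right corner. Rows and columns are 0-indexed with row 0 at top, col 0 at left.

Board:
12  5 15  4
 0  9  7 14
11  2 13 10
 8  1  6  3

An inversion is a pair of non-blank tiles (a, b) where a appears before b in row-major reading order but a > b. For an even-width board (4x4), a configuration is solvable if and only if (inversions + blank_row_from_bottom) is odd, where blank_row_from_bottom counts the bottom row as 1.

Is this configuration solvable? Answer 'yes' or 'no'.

Answer: yes

Derivation:
Inversions: 68
Blank is in row 1 (0-indexed from top), which is row 3 counting from the bottom (bottom = 1).
68 + 3 = 71, which is odd, so the puzzle is solvable.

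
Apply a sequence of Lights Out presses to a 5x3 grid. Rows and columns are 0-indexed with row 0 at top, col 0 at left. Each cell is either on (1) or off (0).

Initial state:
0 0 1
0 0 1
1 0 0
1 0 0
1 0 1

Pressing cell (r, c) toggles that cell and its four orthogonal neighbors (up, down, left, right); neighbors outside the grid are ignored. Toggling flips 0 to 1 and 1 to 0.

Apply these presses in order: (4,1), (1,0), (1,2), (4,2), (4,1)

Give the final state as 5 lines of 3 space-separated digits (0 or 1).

Answer: 1 0 0
1 0 0
0 0 1
1 0 1
1 1 0

Derivation:
After press 1 at (4,1):
0 0 1
0 0 1
1 0 0
1 1 0
0 1 0

After press 2 at (1,0):
1 0 1
1 1 1
0 0 0
1 1 0
0 1 0

After press 3 at (1,2):
1 0 0
1 0 0
0 0 1
1 1 0
0 1 0

After press 4 at (4,2):
1 0 0
1 0 0
0 0 1
1 1 1
0 0 1

After press 5 at (4,1):
1 0 0
1 0 0
0 0 1
1 0 1
1 1 0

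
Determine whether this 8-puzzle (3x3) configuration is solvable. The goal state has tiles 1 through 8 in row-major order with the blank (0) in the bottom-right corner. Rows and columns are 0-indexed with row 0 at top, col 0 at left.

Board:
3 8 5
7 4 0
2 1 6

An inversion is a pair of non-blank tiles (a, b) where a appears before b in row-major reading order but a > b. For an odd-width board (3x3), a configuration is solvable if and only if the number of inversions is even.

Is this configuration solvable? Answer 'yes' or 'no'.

Answer: yes

Derivation:
Inversions (pairs i<j in row-major order where tile[i] > tile[j] > 0): 18
18 is even, so the puzzle is solvable.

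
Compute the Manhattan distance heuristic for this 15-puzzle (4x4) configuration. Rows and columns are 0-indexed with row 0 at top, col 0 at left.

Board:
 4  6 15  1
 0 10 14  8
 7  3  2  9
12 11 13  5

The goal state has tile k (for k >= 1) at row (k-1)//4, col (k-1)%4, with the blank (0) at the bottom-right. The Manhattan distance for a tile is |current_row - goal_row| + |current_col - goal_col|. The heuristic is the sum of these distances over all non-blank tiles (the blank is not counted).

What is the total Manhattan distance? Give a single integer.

Tile 4: (0,0)->(0,3) = 3
Tile 6: (0,1)->(1,1) = 1
Tile 15: (0,2)->(3,2) = 3
Tile 1: (0,3)->(0,0) = 3
Tile 10: (1,1)->(2,1) = 1
Tile 14: (1,2)->(3,1) = 3
Tile 8: (1,3)->(1,3) = 0
Tile 7: (2,0)->(1,2) = 3
Tile 3: (2,1)->(0,2) = 3
Tile 2: (2,2)->(0,1) = 3
Tile 9: (2,3)->(2,0) = 3
Tile 12: (3,0)->(2,3) = 4
Tile 11: (3,1)->(2,2) = 2
Tile 13: (3,2)->(3,0) = 2
Tile 5: (3,3)->(1,0) = 5
Sum: 3 + 1 + 3 + 3 + 1 + 3 + 0 + 3 + 3 + 3 + 3 + 4 + 2 + 2 + 5 = 39

Answer: 39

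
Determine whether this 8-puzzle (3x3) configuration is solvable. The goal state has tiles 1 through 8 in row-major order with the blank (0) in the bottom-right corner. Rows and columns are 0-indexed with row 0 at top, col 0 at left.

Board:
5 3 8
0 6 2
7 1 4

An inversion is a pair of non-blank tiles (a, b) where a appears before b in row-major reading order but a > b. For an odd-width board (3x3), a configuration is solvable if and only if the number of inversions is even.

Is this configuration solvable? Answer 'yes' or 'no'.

Inversions (pairs i<j in row-major order where tile[i] > tile[j] > 0): 17
17 is odd, so the puzzle is not solvable.

Answer: no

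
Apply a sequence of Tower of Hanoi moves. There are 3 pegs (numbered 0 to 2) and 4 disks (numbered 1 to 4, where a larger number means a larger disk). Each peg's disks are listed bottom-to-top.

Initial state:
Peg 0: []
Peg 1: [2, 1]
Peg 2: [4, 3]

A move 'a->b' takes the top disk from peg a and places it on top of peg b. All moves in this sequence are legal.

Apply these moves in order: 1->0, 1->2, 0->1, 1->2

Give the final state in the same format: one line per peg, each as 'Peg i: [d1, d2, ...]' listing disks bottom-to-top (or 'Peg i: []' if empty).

After move 1 (1->0):
Peg 0: [1]
Peg 1: [2]
Peg 2: [4, 3]

After move 2 (1->2):
Peg 0: [1]
Peg 1: []
Peg 2: [4, 3, 2]

After move 3 (0->1):
Peg 0: []
Peg 1: [1]
Peg 2: [4, 3, 2]

After move 4 (1->2):
Peg 0: []
Peg 1: []
Peg 2: [4, 3, 2, 1]

Answer: Peg 0: []
Peg 1: []
Peg 2: [4, 3, 2, 1]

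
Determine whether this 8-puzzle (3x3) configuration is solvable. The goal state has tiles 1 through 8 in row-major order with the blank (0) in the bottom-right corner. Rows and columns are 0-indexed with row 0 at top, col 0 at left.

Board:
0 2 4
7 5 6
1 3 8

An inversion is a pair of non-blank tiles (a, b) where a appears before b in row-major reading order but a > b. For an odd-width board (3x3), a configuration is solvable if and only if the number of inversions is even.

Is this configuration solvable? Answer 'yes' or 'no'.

Answer: no

Derivation:
Inversions (pairs i<j in row-major order where tile[i] > tile[j] > 0): 11
11 is odd, so the puzzle is not solvable.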